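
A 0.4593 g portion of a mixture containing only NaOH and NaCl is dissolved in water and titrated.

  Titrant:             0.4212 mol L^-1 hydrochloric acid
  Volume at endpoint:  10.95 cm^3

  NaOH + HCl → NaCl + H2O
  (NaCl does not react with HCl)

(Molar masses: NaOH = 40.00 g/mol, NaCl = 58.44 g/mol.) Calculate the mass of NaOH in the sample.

n(HCl) = 0.01095 × 0.4212 = 4.612 × 10^-3 mol
Let x = n(NaOH), y = n(NaCl).
Titrant: 1x = 4.612 × 10^-3;  mass: 40.00x + 58.44y = 0.4593
Solving, x = 4.612 × 10^-3 mol, y = 4.703 × 10^-3 mol
mass of NaOH = 4.612 × 10^-3 × 40.00 = 0.1845 g

0.1845 g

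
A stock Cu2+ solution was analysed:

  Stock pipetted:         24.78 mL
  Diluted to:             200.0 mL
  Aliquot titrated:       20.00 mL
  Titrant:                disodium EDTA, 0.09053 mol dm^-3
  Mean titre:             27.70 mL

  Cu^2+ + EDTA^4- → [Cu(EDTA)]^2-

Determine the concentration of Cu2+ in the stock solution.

n(EDTA) = 0.02770 × 0.09053 = 2.508 × 10^-3 mol
n(Cu2+) in the aliquot = 2.508 × 10^-3 mol (1:1 ratio)
[Cu2+]_dilute = 2.508 × 10^-3 / 0.02000 = 0.1254 mol/L
Dilution factor = 200.0 / 24.78 = 8.071
[Cu2+]_stock = 0.1254 × 8.071 = 1.012 mol/L

1.012 mol/L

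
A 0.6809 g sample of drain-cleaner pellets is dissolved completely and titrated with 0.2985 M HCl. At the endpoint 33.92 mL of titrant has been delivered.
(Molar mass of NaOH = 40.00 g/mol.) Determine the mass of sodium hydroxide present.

0.4050 g

NaOH + HCl → NaCl + H2O
n(HCl) = 0.03392 L × 0.2985 mol/L = 0.01013 mol
n(NaOH) = 0.01013 mol (1:1 ratio)
mass of NaOH = 0.01013 × 40.00 g/mol = 0.4050 g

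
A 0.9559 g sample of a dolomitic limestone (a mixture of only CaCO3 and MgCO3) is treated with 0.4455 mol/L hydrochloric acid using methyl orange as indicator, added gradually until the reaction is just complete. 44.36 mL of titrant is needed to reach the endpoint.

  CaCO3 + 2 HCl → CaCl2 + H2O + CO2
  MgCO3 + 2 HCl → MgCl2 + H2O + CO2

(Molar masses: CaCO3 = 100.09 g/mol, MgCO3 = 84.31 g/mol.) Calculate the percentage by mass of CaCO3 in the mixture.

n(HCl) = 0.04436 × 0.4455 = 0.01976 mol
Let x = n(CaCO3), y = n(MgCO3).
Titrant: 2x + 2y = 0.01976;  mass: 100.09x + 84.31y = 0.9559
Solving, x = 7.783 × 10^-3 mol, y = 2.098 × 10^-3 mol
mass of CaCO3 = 7.783 × 10^-3 × 100.09 = 0.7790 g
% CaCO3 = 0.7790 / 0.9559 × 100 = 81.49 %

81.49 %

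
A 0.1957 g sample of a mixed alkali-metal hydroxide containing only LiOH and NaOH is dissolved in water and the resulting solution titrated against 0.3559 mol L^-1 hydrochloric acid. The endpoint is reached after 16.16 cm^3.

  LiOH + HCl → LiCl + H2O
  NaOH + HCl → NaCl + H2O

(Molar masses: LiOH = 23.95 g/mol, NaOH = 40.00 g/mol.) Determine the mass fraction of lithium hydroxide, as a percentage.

n(HCl) = 0.01616 × 0.3559 = 5.751 × 10^-3 mol
Let x = n(LiOH), y = n(NaOH).
Titrant: 1x + 1y = 5.751 × 10^-3;  mass: 23.95x + 40.00y = 0.1957
Solving, x = 2.140 × 10^-3 mol, y = 3.611 × 10^-3 mol
mass of LiOH = 2.140 × 10^-3 × 23.95 = 0.05126 g
% LiOH = 0.05126 / 0.1957 × 100 = 26.19 %

26.19 %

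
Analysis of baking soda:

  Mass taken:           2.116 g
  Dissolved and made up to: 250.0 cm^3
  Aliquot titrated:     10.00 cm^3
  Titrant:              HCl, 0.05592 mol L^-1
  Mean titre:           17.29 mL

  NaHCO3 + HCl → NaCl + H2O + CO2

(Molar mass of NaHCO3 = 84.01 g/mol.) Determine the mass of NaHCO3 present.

2.031 g

n(HCl) per titration = 0.01729 × 0.05592 = 9.669 × 10^-4 mol
n(NaHCO3) in each aliquot = 9.669 × 10^-4 mol (1:1 ratio)
n(NaHCO3) in the whole flask = 9.669 × 10^-4 × 250.0/10.00 = 0.02417 mol
mass of NaHCO3 = 0.02417 × 84.01 = 2.031 g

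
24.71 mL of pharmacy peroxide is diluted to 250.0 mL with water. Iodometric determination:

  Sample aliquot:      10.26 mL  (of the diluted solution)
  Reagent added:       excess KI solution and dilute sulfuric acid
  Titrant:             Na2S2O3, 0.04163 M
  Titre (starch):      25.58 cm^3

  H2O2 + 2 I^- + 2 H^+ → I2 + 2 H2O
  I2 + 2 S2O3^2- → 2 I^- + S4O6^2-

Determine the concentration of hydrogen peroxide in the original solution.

0.5250 M

n(S2O3^2-) = 0.02558 × 0.04163 = 1.065 × 10^-3 mol
n(I2) = n(S2O3^2-)/2 = 5.324 × 10^-4 mol
n(H2O2) in the aliquot = 5.324 × 10^-4 mol (1:1 ratio)
[H2O2]_dilute = 5.324 × 10^-4 / 0.01026 = 0.05190 mol/L
[H2O2]_original = 0.05190 × 250.0/24.71 = 0.5250 mol/L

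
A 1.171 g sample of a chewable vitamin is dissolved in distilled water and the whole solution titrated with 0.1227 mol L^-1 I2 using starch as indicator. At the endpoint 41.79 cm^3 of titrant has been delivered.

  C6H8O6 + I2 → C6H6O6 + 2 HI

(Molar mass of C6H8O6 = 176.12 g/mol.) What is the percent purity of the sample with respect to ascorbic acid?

77.12 %

n(I2) = 0.04179 L × 0.1227 mol/L = 5.128 × 10^-3 mol
n(C6H8O6) = 5.128 × 10^-3 mol (1:1 ratio)
mass of C6H8O6 = 5.128 × 10^-3 × 176.12 g/mol = 0.9031 g
% C6H8O6 = 0.9031 / 1.171 × 100 = 77.12 %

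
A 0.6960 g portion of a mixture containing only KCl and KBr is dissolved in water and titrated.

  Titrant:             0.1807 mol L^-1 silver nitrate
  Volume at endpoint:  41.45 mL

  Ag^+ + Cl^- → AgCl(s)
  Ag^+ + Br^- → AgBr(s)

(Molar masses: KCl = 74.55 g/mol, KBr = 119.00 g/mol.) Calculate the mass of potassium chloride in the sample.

0.3276 g

n(AgNO3) = 0.04145 × 0.1807 = 7.490 × 10^-3 mol
Let x = n(KCl), y = n(KBr).
Titrant: 1x + 1y = 7.490 × 10^-3;  mass: 74.55x + 119.00y = 0.6960
Solving, x = 4.394 × 10^-3 mol, y = 3.096 × 10^-3 mol
mass of KCl = 4.394 × 10^-3 × 74.55 = 0.3276 g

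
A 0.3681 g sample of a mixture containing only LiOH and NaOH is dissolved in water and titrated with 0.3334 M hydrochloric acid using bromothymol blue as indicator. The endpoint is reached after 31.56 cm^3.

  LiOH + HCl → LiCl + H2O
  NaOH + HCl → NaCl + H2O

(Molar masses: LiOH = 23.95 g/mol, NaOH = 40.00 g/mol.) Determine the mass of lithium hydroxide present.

n(HCl) = 0.03156 × 0.3334 = 0.01052 mol
Let x = n(LiOH), y = n(NaOH).
Titrant: 1x + 1y = 0.01052;  mass: 23.95x + 40.00y = 0.3681
Solving, x = 3.289 × 10^-3 mol, y = 7.233 × 10^-3 mol
mass of LiOH = 3.289 × 10^-3 × 23.95 = 0.07877 g

0.07877 g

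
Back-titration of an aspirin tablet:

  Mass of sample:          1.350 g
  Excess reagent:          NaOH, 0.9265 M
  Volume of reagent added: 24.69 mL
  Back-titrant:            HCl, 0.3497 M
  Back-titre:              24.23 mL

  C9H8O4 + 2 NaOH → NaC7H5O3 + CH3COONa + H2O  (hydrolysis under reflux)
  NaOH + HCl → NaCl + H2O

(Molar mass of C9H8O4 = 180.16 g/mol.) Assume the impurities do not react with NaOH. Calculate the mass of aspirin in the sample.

1.297 g

n(NaOH) added = 0.02469 × 0.9265 = 0.02288 mol
n(HCl) used in back-titration = 0.02423 × 0.3497 = 8.473 × 10^-3 mol
n(NaOH) left over = 8.473 × 10^-3 mol (1:1 ratio)
n(NaOH) consumed by analyte = 0.02288 − 8.473 × 10^-3 = 0.01440 mol
From the 1:2 ratio, n(C9H8O4) = 1/2 × 0.01440 = 7.201 × 10^-3 mol
mass of C9H8O4 = 7.201 × 10^-3 × 180.16 = 1.297 g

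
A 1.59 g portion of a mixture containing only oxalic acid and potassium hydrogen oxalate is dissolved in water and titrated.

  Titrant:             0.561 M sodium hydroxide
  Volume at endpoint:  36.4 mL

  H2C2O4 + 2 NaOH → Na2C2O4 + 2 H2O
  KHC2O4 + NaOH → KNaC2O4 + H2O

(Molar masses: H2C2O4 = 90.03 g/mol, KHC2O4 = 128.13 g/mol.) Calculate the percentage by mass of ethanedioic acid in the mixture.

35.0 %

n(NaOH) = 0.0364 × 0.561 = 0.0204 mol
Let x = n(H2C2O4), y = n(KHC2O4).
Titrant: 2x + 1y = 0.0204;  mass: 90.03x + 128.13y = 1.59
Solving, x = 6.17 × 10^-3 mol, y = 8.07 × 10^-3 mol
mass of H2C2O4 = 6.17 × 10^-3 × 90.03 = 0.556 g
% H2C2O4 = 0.556 / 1.59 × 100 = 35.0 %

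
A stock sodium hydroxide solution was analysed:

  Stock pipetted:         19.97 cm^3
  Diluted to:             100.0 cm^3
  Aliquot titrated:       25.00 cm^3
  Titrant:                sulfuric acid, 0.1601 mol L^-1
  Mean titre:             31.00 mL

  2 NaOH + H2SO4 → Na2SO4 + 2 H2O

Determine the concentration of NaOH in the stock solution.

n(H2SO4) = 0.03100 × 0.1601 = 4.963 × 10^-3 mol
From the 2:1 ratio, n(NaOH) in the aliquot = 2/1 × 4.963 × 10^-3 = 9.926 × 10^-3 mol
[NaOH]_dilute = 9.926 × 10^-3 / 0.02500 = 0.3970 mol/L
Dilution factor = 100.0 / 19.97 = 5.008
[NaOH]_stock = 0.3970 × 5.008 = 1.988 mol/L

1.988 mol/L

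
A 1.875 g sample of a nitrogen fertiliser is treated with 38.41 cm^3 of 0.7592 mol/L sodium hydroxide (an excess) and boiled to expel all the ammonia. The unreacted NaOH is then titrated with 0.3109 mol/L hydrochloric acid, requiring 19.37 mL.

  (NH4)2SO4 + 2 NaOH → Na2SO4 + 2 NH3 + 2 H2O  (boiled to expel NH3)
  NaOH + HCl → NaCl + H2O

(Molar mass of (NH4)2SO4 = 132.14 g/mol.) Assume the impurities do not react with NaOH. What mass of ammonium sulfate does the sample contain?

1.529 g

n(NaOH) added = 0.03841 × 0.7592 = 0.02916 mol
n(HCl) used in back-titration = 0.01937 × 0.3109 = 6.022 × 10^-3 mol
n(NaOH) left over = 6.022 × 10^-3 mol (1:1 ratio)
n(NaOH) consumed by analyte = 0.02916 − 6.022 × 10^-3 = 0.02314 mol
From the 1:2 ratio, n((NH4)2SO4) = 1/2 × 0.02314 = 0.01157 mol
mass of (NH4)2SO4 = 0.01157 × 132.14 = 1.529 g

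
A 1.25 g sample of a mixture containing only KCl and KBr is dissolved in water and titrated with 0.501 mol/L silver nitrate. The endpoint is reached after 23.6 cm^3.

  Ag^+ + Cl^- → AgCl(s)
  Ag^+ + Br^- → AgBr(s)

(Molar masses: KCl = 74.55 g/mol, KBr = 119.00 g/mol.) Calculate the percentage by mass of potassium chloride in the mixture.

21.1 %

n(AgNO3) = 0.0236 × 0.501 = 0.0118 mol
Let x = n(KCl), y = n(KBr).
Titrant: 1x + 1y = 0.0118;  mass: 74.55x + 119.00y = 1.25
Solving, x = 3.53 × 10^-3 mol, y = 8.29 × 10^-3 mol
mass of KCl = 3.53 × 10^-3 × 74.55 = 0.263 g
% KCl = 0.263 / 1.25 × 100 = 21.1 %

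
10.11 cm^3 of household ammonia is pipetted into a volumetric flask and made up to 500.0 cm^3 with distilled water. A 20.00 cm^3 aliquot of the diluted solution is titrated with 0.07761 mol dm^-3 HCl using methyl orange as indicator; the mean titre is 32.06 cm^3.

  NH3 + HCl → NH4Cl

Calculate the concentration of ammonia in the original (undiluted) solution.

6.153 mol/L

n(HCl) = 0.03206 × 0.07761 = 2.488 × 10^-3 mol
n(NH3) in the aliquot = 2.488 × 10^-3 mol (1:1 ratio)
[NH3]_dilute = 2.488 × 10^-3 / 0.02000 = 0.1244 mol/L
Dilution factor = 500.0 / 10.11 = 49.46
[NH3]_stock = 0.1244 × 49.46 = 6.153 mol/L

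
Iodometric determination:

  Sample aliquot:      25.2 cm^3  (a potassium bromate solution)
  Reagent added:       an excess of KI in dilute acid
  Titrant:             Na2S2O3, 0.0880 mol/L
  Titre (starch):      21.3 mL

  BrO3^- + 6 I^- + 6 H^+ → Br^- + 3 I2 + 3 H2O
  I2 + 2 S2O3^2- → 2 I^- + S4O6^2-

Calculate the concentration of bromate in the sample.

0.0124 mol/L

n(S2O3^2-) = 0.0213 × 0.0880 = 1.87 × 10^-3 mol
n(I2) = n(S2O3^2-)/2 = 9.37 × 10^-4 mol
From the 1:3 ratio, n(BrO3^-) in the aliquot = 1/3 × 9.37 × 10^-4 = 3.12 × 10^-4 mol
[BrO3^-] = 3.12 × 10^-4 / 0.0252 = 0.0124 mol/L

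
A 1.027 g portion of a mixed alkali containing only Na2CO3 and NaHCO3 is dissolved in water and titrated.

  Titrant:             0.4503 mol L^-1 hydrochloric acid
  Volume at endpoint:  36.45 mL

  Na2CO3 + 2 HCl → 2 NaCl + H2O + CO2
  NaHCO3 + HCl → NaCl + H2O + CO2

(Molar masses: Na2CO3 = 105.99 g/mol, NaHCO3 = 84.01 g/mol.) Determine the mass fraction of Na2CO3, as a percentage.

58.55 %

n(HCl) = 0.03645 × 0.4503 = 0.01641 mol
Let x = n(Na2CO3), y = n(NaHCO3).
Titrant: 2x + 1y = 0.01641;  mass: 105.99x + 84.01y = 1.027
Solving, x = 5.673 × 10^-3 mol, y = 5.068 × 10^-3 mol
mass of Na2CO3 = 5.673 × 10^-3 × 105.99 = 0.6013 g
% Na2CO3 = 0.6013 / 1.027 × 100 = 58.55 %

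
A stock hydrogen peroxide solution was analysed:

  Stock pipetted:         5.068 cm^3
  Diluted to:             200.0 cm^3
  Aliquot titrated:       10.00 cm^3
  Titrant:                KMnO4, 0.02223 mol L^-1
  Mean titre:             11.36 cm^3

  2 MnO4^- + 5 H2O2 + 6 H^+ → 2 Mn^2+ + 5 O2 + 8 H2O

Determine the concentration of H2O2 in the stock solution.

2.491 mol/L

n(KMnO4) = 0.01136 × 0.02223 = 2.525 × 10^-4 mol
From the 5:2 ratio, n(H2O2) in the aliquot = 5/2 × 2.525 × 10^-4 = 6.313 × 10^-4 mol
[H2O2]_dilute = 6.313 × 10^-4 / 0.01000 = 0.06313 mol/L
Dilution factor = 200.0 / 5.068 = 39.46
[H2O2]_stock = 0.06313 × 39.46 = 2.491 mol/L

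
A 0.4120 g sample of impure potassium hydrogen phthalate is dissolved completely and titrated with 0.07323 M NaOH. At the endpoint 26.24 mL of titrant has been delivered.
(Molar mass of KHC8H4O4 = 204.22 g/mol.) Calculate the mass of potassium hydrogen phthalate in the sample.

0.3924 g

KHC8H4O4 + NaOH → KNaC8H4O4 + H2O
n(NaOH) = 0.02624 L × 0.07323 mol/L = 1.922 × 10^-3 mol
n(KHC8H4O4) = 1.922 × 10^-3 mol (1:1 ratio)
mass of KHC8H4O4 = 1.922 × 10^-3 × 204.22 g/mol = 0.3924 g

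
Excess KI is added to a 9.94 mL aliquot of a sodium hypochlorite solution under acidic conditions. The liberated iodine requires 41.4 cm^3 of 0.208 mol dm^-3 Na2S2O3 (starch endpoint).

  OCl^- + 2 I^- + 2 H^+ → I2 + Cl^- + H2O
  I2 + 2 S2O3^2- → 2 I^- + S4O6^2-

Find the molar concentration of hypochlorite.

n(S2O3^2-) = 0.0414 × 0.208 = 8.61 × 10^-3 mol
n(I2) = n(S2O3^2-)/2 = 4.31 × 10^-3 mol
n(OCl^-) in the aliquot = 4.31 × 10^-3 mol (1:1 ratio)
[OCl^-] = 4.31 × 10^-3 / 0.00994 = 0.433 mol/L

0.433 mol/L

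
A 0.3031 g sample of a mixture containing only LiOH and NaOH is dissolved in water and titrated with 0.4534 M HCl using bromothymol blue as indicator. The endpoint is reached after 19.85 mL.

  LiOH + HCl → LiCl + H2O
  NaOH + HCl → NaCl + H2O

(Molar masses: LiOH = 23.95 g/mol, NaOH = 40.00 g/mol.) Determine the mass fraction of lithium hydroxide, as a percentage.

28.01 %

n(HCl) = 0.01985 × 0.4534 = 9.000 × 10^-3 mol
Let x = n(LiOH), y = n(NaOH).
Titrant: 1x + 1y = 9.000 × 10^-3;  mass: 23.95x + 40.00y = 0.3031
Solving, x = 3.545 × 10^-3 mol, y = 5.455 × 10^-3 mol
mass of LiOH = 3.545 × 10^-3 × 23.95 = 0.08491 g
% LiOH = 0.08491 / 0.3031 × 100 = 28.01 %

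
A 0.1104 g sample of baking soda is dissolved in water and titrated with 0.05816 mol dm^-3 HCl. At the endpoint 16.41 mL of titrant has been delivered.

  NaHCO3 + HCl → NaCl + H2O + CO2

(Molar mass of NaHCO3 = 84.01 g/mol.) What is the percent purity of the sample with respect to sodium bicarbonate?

n(HCl) = 0.01641 L × 0.05816 mol/L = 9.544 × 10^-4 mol
n(NaHCO3) = 9.544 × 10^-4 mol (1:1 ratio)
mass of NaHCO3 = 9.544 × 10^-4 × 84.01 g/mol = 0.08018 g
% NaHCO3 = 0.08018 / 0.1104 × 100 = 72.63 %

72.63 %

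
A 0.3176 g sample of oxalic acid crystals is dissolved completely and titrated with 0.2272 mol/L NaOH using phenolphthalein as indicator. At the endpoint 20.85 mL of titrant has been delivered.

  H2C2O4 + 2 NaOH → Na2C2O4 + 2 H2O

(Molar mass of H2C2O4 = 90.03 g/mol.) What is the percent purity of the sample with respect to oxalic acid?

n(NaOH) = 0.02085 L × 0.2272 mol/L = 4.737 × 10^-3 mol
From the 1:2 ratio, n(H2C2O4) = 1/2 × 4.737 × 10^-3 = 2.369 × 10^-3 mol
mass of H2C2O4 = 2.369 × 10^-3 × 90.03 g/mol = 0.2132 g
% H2C2O4 = 0.2132 / 0.3176 × 100 = 67.14 %

67.14 %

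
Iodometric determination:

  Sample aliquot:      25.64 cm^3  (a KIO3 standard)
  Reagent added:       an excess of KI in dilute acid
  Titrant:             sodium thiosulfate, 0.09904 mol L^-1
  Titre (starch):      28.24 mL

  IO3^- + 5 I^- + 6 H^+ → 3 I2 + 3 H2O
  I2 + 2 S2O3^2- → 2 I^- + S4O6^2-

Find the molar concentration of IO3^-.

n(S2O3^2-) = 0.02824 × 0.09904 = 2.797 × 10^-3 mol
n(I2) = n(S2O3^2-)/2 = 1.398 × 10^-3 mol
From the 1:3 ratio, n(IO3^-) in the aliquot = 1/3 × 1.398 × 10^-3 = 4.661 × 10^-4 mol
[IO3^-] = 4.661 × 10^-4 / 0.02564 = 0.01818 mol/L

0.01818 mol/L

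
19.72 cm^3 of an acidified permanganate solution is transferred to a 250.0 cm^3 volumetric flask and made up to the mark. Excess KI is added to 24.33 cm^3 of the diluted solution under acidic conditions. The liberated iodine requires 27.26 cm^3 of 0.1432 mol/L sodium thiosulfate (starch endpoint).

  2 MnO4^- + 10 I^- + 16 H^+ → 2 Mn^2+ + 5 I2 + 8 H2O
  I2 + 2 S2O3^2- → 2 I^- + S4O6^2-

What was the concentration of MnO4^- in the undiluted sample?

n(S2O3^2-) = 0.02726 × 0.1432 = 3.904 × 10^-3 mol
n(I2) = n(S2O3^2-)/2 = 1.952 × 10^-3 mol
From the 2:5 ratio, n(MnO4^-) in the aliquot = 2/5 × 1.952 × 10^-3 = 7.807 × 10^-4 mol
[MnO4^-]_dilute = 7.807 × 10^-4 / 0.02433 = 0.03209 mol/L
[MnO4^-]_original = 0.03209 × 250.0/19.72 = 0.4068 mol/L

0.4068 mol/L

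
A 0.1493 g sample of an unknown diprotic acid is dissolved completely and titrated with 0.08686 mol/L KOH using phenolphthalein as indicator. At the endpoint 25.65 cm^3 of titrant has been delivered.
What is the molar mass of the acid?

134.0 g/mol

n(KOH) = 0.02565 L × 0.08686 mol/L = 2.228 × 10^-3 mol
From the 1:2 ratio, n(H2A) = 1/2 × 2.228 × 10^-3 = 1.114 × 10^-3 mol
M = m / n = 0.1493 g / 1.114 × 10^-3 mol = 134.0 g/mol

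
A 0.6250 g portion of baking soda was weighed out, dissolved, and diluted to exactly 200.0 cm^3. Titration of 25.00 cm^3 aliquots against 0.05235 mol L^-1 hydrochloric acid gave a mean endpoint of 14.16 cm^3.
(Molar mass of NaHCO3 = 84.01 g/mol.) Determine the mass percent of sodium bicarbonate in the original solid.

79.71 %

NaHCO3 + HCl → NaCl + H2O + CO2
n(HCl) per titration = 0.01416 × 0.05235 = 7.413 × 10^-4 mol
n(NaHCO3) in each aliquot = 7.413 × 10^-4 mol (1:1 ratio)
n(NaHCO3) in the whole flask = 7.413 × 10^-4 × 200.0/25.00 = 5.930 × 10^-3 mol
mass of NaHCO3 = 5.930 × 10^-3 × 84.01 = 0.4982 g
% NaHCO3 = 0.4982 / 0.6250 × 100 = 79.71 %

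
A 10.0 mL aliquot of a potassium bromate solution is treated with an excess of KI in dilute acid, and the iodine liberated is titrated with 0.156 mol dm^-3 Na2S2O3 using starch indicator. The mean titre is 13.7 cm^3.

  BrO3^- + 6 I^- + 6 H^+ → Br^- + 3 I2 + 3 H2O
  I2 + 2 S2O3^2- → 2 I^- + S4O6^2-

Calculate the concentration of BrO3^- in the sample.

n(S2O3^2-) = 0.0137 × 0.156 = 2.14 × 10^-3 mol
n(I2) = n(S2O3^2-)/2 = 1.07 × 10^-3 mol
From the 1:3 ratio, n(BrO3^-) in the aliquot = 1/3 × 1.07 × 10^-3 = 3.56 × 10^-4 mol
[BrO3^-] = 3.56 × 10^-4 / 0.0100 = 0.0356 mol/L

0.0356 mol/L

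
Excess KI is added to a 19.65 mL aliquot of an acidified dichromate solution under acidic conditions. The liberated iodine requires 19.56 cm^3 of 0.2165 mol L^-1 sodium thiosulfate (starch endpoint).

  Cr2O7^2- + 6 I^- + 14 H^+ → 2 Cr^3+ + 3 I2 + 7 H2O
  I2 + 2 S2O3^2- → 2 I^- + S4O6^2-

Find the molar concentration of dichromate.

0.03592 mol/L

n(S2O3^2-) = 0.01956 × 0.2165 = 4.235 × 10^-3 mol
n(I2) = n(S2O3^2-)/2 = 2.117 × 10^-3 mol
From the 1:3 ratio, n(Cr2O7^2-) in the aliquot = 1/3 × 2.117 × 10^-3 = 7.058 × 10^-4 mol
[Cr2O7^2-] = 7.058 × 10^-4 / 0.01965 = 0.03592 mol/L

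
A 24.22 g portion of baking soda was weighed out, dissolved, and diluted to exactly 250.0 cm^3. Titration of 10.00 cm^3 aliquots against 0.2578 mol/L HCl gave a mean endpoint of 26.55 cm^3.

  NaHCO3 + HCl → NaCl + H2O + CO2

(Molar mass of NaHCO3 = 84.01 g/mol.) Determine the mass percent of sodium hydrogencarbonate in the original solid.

n(HCl) per titration = 0.02655 × 0.2578 = 6.845 × 10^-3 mol
n(NaHCO3) in each aliquot = 6.845 × 10^-3 mol (1:1 ratio)
n(NaHCO3) in the whole flask = 6.845 × 10^-3 × 250.0/10.00 = 0.1711 mol
mass of NaHCO3 = 0.1711 × 84.01 = 14.38 g
% NaHCO3 = 14.38 / 24.22 × 100 = 59.35 %

59.35 %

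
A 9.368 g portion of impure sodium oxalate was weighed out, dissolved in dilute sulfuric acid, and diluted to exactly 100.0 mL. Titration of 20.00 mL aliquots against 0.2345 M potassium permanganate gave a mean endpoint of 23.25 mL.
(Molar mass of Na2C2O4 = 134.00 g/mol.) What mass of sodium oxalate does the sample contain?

2 MnO4^- + 5 C2O4^2- + 16 H^+ → 2 Mn^2+ + 10 CO2 + 8 H2O
n(KMnO4) per titration = 0.02325 × 0.2345 = 5.452 × 10^-3 mol
From the 5:2 ratio, n(Na2C2O4) in each aliquot = 5/2 × 5.452 × 10^-3 = 0.01363 mol
n(Na2C2O4) in the whole flask = 0.01363 × 100.0/20.00 = 0.06815 mol
mass of Na2C2O4 = 0.06815 × 134.00 = 9.132 g

9.132 g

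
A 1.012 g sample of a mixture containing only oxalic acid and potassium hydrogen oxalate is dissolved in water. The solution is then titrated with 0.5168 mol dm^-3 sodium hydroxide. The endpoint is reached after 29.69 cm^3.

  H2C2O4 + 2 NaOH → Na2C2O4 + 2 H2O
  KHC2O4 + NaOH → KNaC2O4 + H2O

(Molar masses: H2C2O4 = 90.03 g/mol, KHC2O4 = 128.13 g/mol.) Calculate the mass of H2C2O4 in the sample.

0.5167 g

n(NaOH) = 0.02969 × 0.5168 = 0.01534 mol
Let x = n(H2C2O4), y = n(KHC2O4).
Titrant: 2x + 1y = 0.01534;  mass: 90.03x + 128.13y = 1.012
Solving, x = 5.739 × 10^-3 mol, y = 3.866 × 10^-3 mol
mass of H2C2O4 = 5.739 × 10^-3 × 90.03 = 0.5167 g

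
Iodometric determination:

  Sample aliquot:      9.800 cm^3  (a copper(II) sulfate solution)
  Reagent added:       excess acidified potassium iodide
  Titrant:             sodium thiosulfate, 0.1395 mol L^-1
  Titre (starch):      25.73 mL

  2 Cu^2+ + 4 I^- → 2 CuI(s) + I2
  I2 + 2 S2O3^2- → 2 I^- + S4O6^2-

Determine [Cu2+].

n(S2O3^2-) = 0.02573 × 0.1395 = 3.589 × 10^-3 mol
n(I2) = n(S2O3^2-)/2 = 1.795 × 10^-3 mol
From the 2:1 ratio, n(Cu2+) in the aliquot = 2/1 × 1.795 × 10^-3 = 3.589 × 10^-3 mol
[Cu2+] = 3.589 × 10^-3 / 0.009800 = 0.3663 mol/L

0.3663 mol/L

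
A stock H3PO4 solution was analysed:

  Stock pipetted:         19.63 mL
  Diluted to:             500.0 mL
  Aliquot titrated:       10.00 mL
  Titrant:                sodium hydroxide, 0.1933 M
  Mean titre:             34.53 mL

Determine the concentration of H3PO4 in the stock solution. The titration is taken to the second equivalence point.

8.501 M

H3PO4 + 2 NaOH → Na2HPO4 + 2 H2O
n(NaOH) = 0.03453 × 0.1933 = 6.675 × 10^-3 mol
From the 1:2 ratio, n(H3PO4) in the aliquot = 1/2 × 6.675 × 10^-3 = 3.337 × 10^-3 mol
[H3PO4]_dilute = 3.337 × 10^-3 / 0.01000 = 0.3337 mol/L
Dilution factor = 500.0 / 19.63 = 25.47
[H3PO4]_stock = 0.3337 × 25.47 = 8.501 mol/L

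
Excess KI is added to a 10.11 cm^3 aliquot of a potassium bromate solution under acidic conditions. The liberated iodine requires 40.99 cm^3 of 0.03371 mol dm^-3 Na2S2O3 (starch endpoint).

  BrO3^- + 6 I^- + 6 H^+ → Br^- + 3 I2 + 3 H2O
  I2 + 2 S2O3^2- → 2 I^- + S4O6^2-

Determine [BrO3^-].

0.02278 mol/L

n(S2O3^2-) = 0.04099 × 0.03371 = 1.382 × 10^-3 mol
n(I2) = n(S2O3^2-)/2 = 6.909 × 10^-4 mol
From the 1:3 ratio, n(BrO3^-) in the aliquot = 1/3 × 6.909 × 10^-4 = 2.303 × 10^-4 mol
[BrO3^-] = 2.303 × 10^-4 / 0.01011 = 0.02278 mol/L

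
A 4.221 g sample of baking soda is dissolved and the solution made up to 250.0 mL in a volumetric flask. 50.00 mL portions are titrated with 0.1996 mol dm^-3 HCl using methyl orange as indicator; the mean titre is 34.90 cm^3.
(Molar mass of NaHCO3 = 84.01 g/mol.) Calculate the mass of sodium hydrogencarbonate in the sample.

NaHCO3 + HCl → NaCl + H2O + CO2
n(HCl) per titration = 0.03490 × 0.1996 = 6.966 × 10^-3 mol
n(NaHCO3) in each aliquot = 6.966 × 10^-3 mol (1:1 ratio)
n(NaHCO3) in the whole flask = 6.966 × 10^-3 × 250.0/50.00 = 0.03483 mol
mass of NaHCO3 = 0.03483 × 84.01 = 2.926 g

2.926 g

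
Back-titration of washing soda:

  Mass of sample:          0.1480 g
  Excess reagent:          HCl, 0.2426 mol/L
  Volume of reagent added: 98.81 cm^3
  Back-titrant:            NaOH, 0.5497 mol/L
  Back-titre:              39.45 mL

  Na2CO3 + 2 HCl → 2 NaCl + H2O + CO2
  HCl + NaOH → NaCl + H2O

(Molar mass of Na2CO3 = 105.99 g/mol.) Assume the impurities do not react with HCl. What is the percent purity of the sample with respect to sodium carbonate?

n(HCl) added = 0.09881 × 0.2426 = 0.02397 mol
n(NaOH) used in back-titration = 0.03945 × 0.5497 = 0.02169 mol
n(HCl) left over = 0.02169 mol (1:1 ratio)
n(HCl) consumed by analyte = 0.02397 − 0.02169 = 2.286 × 10^-3 mol
From the 1:2 ratio, n(Na2CO3) = 1/2 × 2.286 × 10^-3 = 1.143 × 10^-3 mol
mass of Na2CO3 = 1.143 × 10^-3 × 105.99 = 0.1211 g
% Na2CO3 = 0.1211 / 0.1480 × 100 = 81.84 %

81.84 %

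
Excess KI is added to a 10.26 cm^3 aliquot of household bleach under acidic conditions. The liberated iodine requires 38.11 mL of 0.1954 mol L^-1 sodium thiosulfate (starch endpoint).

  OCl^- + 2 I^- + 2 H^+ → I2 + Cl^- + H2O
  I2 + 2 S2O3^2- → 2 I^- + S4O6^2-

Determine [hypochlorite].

0.3629 mol/L

n(S2O3^2-) = 0.03811 × 0.1954 = 7.447 × 10^-3 mol
n(I2) = n(S2O3^2-)/2 = 3.723 × 10^-3 mol
n(OCl^-) in the aliquot = 3.723 × 10^-3 mol (1:1 ratio)
[OCl^-] = 3.723 × 10^-3 / 0.01026 = 0.3629 mol/L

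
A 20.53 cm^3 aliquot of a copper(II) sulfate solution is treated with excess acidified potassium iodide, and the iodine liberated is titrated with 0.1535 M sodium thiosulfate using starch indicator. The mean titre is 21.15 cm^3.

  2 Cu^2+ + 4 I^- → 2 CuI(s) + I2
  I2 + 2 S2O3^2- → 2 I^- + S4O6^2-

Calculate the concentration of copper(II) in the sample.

0.1581 M

n(S2O3^2-) = 0.02115 × 0.1535 = 3.247 × 10^-3 mol
n(I2) = n(S2O3^2-)/2 = 1.623 × 10^-3 mol
From the 2:1 ratio, n(Cu2+) in the aliquot = 2/1 × 1.623 × 10^-3 = 3.247 × 10^-3 mol
[Cu2+] = 3.247 × 10^-3 / 0.02053 = 0.1581 mol/L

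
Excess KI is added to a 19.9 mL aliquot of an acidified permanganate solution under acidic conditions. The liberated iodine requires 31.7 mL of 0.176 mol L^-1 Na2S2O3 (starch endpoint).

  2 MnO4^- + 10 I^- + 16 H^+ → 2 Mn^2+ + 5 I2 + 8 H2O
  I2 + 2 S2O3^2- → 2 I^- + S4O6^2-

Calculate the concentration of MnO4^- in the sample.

0.0561 mol/L

n(S2O3^2-) = 0.0317 × 0.176 = 5.58 × 10^-3 mol
n(I2) = n(S2O3^2-)/2 = 2.79 × 10^-3 mol
From the 2:5 ratio, n(MnO4^-) in the aliquot = 2/5 × 2.79 × 10^-3 = 1.12 × 10^-3 mol
[MnO4^-] = 1.12 × 10^-3 / 0.0199 = 0.0561 mol/L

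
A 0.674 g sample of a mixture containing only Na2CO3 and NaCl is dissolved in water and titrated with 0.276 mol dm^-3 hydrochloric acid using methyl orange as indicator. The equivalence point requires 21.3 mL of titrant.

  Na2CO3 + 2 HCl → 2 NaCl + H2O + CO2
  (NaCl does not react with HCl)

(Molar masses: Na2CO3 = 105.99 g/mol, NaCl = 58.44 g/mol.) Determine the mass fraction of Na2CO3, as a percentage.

46.2 %

n(HCl) = 0.0213 × 0.276 = 5.88 × 10^-3 mol
Let x = n(Na2CO3), y = n(NaCl).
Titrant: 2x = 5.88 × 10^-3;  mass: 105.99x + 58.44y = 0.674
Solving, x = 2.94 × 10^-3 mol, y = 6.20 × 10^-3 mol
mass of Na2CO3 = 2.94 × 10^-3 × 105.99 = 0.312 g
% Na2CO3 = 0.312 / 0.674 × 100 = 46.2 %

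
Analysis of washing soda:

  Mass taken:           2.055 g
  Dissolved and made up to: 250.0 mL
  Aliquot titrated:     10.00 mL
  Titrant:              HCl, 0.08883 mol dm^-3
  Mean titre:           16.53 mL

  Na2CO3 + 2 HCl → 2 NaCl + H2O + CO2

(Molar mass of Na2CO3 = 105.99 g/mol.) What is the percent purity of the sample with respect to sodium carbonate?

n(HCl) per titration = 0.01653 × 0.08883 = 1.468 × 10^-3 mol
From the 1:2 ratio, n(Na2CO3) in each aliquot = 1/2 × 1.468 × 10^-3 = 7.342 × 10^-4 mol
n(Na2CO3) in the whole flask = 7.342 × 10^-4 × 250.0/10.00 = 0.01835 mol
mass of Na2CO3 = 0.01835 × 105.99 = 1.945 g
% Na2CO3 = 1.945 / 2.055 × 100 = 94.67 %

94.67 %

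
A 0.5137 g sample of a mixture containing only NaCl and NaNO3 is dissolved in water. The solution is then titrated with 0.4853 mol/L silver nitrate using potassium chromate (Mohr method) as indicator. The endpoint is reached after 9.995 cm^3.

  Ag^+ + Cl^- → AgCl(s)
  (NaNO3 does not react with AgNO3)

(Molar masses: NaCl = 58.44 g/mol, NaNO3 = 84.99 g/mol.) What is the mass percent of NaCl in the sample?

n(AgNO3) = 0.009995 × 0.4853 = 4.851 × 10^-3 mol
Let x = n(NaCl), y = n(NaNO3).
Titrant: 1x = 4.851 × 10^-3;  mass: 58.44x + 84.99y = 0.5137
Solving, x = 4.851 × 10^-3 mol, y = 2.709 × 10^-3 mol
mass of NaCl = 4.851 × 10^-3 × 58.44 = 0.2835 g
% NaCl = 0.2835 / 0.5137 × 100 = 55.18 %

55.18 %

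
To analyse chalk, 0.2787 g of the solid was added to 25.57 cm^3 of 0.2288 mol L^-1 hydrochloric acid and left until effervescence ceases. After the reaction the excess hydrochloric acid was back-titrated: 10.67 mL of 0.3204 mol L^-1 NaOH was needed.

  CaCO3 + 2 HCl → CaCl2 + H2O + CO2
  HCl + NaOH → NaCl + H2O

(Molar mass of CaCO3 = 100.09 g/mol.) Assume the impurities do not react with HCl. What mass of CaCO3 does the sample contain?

0.1217 g

n(HCl) added = 0.02557 × 0.2288 = 5.850 × 10^-3 mol
n(NaOH) used in back-titration = 0.01067 × 0.3204 = 3.419 × 10^-3 mol
n(HCl) left over = 3.419 × 10^-3 mol (1:1 ratio)
n(HCl) consumed by analyte = 5.850 × 10^-3 − 3.419 × 10^-3 = 2.432 × 10^-3 mol
From the 1:2 ratio, n(CaCO3) = 1/2 × 2.432 × 10^-3 = 1.216 × 10^-3 mol
mass of CaCO3 = 1.216 × 10^-3 × 100.09 = 0.1217 g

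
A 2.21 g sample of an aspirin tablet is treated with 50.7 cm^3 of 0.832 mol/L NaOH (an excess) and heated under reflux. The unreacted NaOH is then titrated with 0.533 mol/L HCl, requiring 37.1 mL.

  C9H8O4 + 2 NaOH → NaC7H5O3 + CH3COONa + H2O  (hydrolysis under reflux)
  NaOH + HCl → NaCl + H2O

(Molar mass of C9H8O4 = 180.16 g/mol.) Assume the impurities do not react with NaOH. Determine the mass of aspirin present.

2.02 g

n(NaOH) added = 0.0507 × 0.832 = 0.0422 mol
n(HCl) used in back-titration = 0.0371 × 0.533 = 0.0198 mol
n(NaOH) left over = 0.0198 mol (1:1 ratio)
n(NaOH) consumed by analyte = 0.0422 − 0.0198 = 0.0224 mol
From the 1:2 ratio, n(C9H8O4) = 1/2 × 0.0224 = 0.0112 mol
mass of C9H8O4 = 0.0112 × 180.16 = 2.02 g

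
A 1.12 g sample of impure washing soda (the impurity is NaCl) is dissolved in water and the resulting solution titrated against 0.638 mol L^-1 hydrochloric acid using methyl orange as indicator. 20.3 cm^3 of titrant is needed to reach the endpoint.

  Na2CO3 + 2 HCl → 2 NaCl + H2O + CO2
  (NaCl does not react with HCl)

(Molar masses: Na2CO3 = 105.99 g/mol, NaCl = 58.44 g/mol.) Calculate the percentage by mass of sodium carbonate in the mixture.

n(HCl) = 0.0203 × 0.638 = 0.0130 mol
Let x = n(Na2CO3), y = n(NaCl).
Titrant: 2x = 0.0130;  mass: 105.99x + 58.44y = 1.12
Solving, x = 6.48 × 10^-3 mol, y = 7.42 × 10^-3 mol
mass of Na2CO3 = 6.48 × 10^-3 × 105.99 = 0.686 g
% Na2CO3 = 0.686 / 1.12 × 100 = 61.3 %

61.3 %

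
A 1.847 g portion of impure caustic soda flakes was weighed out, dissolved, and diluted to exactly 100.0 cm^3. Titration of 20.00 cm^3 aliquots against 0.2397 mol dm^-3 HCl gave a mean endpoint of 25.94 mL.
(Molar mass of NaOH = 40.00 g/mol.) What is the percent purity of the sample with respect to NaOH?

NaOH + HCl → NaCl + H2O
n(HCl) per titration = 0.02594 × 0.2397 = 6.218 × 10^-3 mol
n(NaOH) in each aliquot = 6.218 × 10^-3 mol (1:1 ratio)
n(NaOH) in the whole flask = 6.218 × 10^-3 × 100.0/20.00 = 0.03109 mol
mass of NaOH = 0.03109 × 40.00 = 1.244 g
% NaOH = 1.244 / 1.847 × 100 = 67.33 %

67.33 %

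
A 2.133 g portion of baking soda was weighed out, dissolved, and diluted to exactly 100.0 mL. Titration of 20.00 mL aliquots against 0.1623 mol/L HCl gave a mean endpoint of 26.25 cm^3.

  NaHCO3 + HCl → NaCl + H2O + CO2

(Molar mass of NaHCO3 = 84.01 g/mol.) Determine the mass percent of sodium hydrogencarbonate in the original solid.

n(HCl) per titration = 0.02625 × 0.1623 = 4.260 × 10^-3 mol
n(NaHCO3) in each aliquot = 4.260 × 10^-3 mol (1:1 ratio)
n(NaHCO3) in the whole flask = 4.260 × 10^-3 × 100.0/20.00 = 0.02130 mol
mass of NaHCO3 = 0.02130 × 84.01 = 1.790 g
% NaHCO3 = 1.790 / 2.133 × 100 = 83.90 %

83.90 %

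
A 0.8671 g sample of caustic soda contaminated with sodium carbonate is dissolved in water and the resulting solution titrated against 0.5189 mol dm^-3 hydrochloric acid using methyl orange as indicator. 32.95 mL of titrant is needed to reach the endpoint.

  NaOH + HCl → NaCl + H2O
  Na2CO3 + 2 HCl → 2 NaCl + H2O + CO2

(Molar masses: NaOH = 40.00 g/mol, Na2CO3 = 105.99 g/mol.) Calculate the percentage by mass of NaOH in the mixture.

n(HCl) = 0.03295 × 0.5189 = 0.01710 mol
Let x = n(NaOH), y = n(Na2CO3).
Titrant: 1x + 2y = 0.01710;  mass: 40.00x + 105.99y = 0.8671
Solving, x = 3.001 × 10^-3 mol, y = 7.048 × 10^-3 mol
mass of NaOH = 3.001 × 10^-3 × 40.00 = 0.1200 g
% NaOH = 0.1200 / 0.8671 × 100 = 13.84 %

13.84 %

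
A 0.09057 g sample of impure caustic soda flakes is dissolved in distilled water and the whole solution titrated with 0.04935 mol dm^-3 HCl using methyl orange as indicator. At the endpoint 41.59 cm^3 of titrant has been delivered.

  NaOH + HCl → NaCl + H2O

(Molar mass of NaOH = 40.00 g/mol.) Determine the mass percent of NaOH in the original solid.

90.65 %

n(HCl) = 0.04159 L × 0.04935 mol/L = 2.052 × 10^-3 mol
n(NaOH) = 2.052 × 10^-3 mol (1:1 ratio)
mass of NaOH = 2.052 × 10^-3 × 40.00 g/mol = 0.08210 g
% NaOH = 0.08210 / 0.09057 × 100 = 90.65 %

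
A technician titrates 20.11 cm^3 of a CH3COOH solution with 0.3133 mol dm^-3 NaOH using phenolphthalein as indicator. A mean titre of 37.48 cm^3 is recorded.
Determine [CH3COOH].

0.5839 mol/L

CH3COOH + NaOH → CH3COONa + H2O
n(NaOH) = 0.03748 L × 0.3133 mol/L = 0.01174 mol
n(CH3COOH) = 0.01174 mol (1:1 mole ratio)
[CH3COOH] = 0.01174 mol / 0.02011 L = 0.5839 mol/L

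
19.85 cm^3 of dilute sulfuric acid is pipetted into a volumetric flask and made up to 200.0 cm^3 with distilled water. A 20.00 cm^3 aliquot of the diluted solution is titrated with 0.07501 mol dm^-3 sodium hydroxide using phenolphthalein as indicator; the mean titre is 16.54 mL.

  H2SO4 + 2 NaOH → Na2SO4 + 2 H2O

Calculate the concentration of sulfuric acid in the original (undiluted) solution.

n(NaOH) = 0.01654 × 0.07501 = 1.241 × 10^-3 mol
From the 1:2 ratio, n(H2SO4) in the aliquot = 1/2 × 1.241 × 10^-3 = 6.203 × 10^-4 mol
[H2SO4]_dilute = 6.203 × 10^-4 / 0.02000 = 0.03102 mol/L
Dilution factor = 200.0 / 19.85 = 10.08
[H2SO4]_stock = 0.03102 × 10.08 = 0.3125 mol/L

0.3125 mol/L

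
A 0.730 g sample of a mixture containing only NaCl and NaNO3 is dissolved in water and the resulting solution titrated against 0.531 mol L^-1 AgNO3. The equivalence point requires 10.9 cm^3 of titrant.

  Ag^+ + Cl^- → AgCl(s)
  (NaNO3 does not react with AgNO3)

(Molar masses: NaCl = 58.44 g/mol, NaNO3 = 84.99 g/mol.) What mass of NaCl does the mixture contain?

0.338 g

n(AgNO3) = 0.0109 × 0.531 = 5.79 × 10^-3 mol
Let x = n(NaCl), y = n(NaNO3).
Titrant: 1x = 5.79 × 10^-3;  mass: 58.44x + 84.99y = 0.730
Solving, x = 5.79 × 10^-3 mol, y = 4.61 × 10^-3 mol
mass of NaCl = 5.79 × 10^-3 × 58.44 = 0.338 g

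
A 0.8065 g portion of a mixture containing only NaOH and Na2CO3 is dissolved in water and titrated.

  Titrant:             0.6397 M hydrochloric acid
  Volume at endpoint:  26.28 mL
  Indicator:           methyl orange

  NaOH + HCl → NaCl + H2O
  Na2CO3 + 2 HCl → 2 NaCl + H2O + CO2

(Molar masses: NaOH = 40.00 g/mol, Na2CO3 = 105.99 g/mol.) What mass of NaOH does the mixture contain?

0.2598 g

n(HCl) = 0.02628 × 0.6397 = 0.01681 mol
Let x = n(NaOH), y = n(Na2CO3).
Titrant: 1x + 2y = 0.01681;  mass: 40.00x + 105.99y = 0.8065
Solving, x = 6.496 × 10^-3 mol, y = 5.158 × 10^-3 mol
mass of NaOH = 6.496 × 10^-3 × 40.00 = 0.2598 g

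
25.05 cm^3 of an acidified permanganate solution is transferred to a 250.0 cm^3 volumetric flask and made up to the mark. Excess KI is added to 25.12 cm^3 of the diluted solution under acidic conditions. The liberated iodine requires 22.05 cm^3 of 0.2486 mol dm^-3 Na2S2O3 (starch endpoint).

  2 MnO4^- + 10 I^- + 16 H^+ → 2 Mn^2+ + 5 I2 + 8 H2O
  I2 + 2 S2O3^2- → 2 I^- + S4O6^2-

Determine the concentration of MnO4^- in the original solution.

n(S2O3^2-) = 0.02205 × 0.2486 = 5.482 × 10^-3 mol
n(I2) = n(S2O3^2-)/2 = 2.741 × 10^-3 mol
From the 2:5 ratio, n(MnO4^-) in the aliquot = 2/5 × 2.741 × 10^-3 = 1.096 × 10^-3 mol
[MnO4^-]_dilute = 1.096 × 10^-3 / 0.02512 = 0.04364 mol/L
[MnO4^-]_original = 0.04364 × 250.0/25.05 = 0.4356 mol/L

0.4356 mol/L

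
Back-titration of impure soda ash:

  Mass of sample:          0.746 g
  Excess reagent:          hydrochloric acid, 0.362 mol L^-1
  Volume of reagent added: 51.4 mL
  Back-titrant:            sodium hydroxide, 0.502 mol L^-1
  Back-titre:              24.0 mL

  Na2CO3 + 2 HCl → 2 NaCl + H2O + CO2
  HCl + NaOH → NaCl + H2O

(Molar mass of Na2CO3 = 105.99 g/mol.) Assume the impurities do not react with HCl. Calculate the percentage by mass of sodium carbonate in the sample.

46.6 %

n(HCl) added = 0.0514 × 0.362 = 0.0186 mol
n(NaOH) used in back-titration = 0.0240 × 0.502 = 0.0120 mol
n(HCl) left over = 0.0120 mol (1:1 ratio)
n(HCl) consumed by analyte = 0.0186 − 0.0120 = 6.56 × 10^-3 mol
From the 1:2 ratio, n(Na2CO3) = 1/2 × 6.56 × 10^-3 = 3.28 × 10^-3 mol
mass of Na2CO3 = 3.28 × 10^-3 × 105.99 = 0.348 g
% Na2CO3 = 0.348 / 0.746 × 100 = 46.6 %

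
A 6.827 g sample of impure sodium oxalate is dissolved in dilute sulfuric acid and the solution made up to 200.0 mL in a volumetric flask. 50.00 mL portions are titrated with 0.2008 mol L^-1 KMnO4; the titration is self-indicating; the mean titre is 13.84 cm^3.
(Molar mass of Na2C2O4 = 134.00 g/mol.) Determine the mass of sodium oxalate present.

3.724 g

2 MnO4^- + 5 C2O4^2- + 16 H^+ → 2 Mn^2+ + 10 CO2 + 8 H2O
n(KMnO4) per titration = 0.01384 × 0.2008 = 2.779 × 10^-3 mol
From the 5:2 ratio, n(Na2C2O4) in each aliquot = 5/2 × 2.779 × 10^-3 = 6.948 × 10^-3 mol
n(Na2C2O4) in the whole flask = 6.948 × 10^-3 × 200.0/50.00 = 0.02779 mol
mass of Na2C2O4 = 0.02779 × 134.00 = 3.724 g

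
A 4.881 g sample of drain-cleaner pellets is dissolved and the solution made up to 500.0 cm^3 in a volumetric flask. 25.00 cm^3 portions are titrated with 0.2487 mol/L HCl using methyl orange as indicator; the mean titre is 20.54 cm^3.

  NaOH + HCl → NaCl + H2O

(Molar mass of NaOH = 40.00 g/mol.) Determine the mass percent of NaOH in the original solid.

n(HCl) per titration = 0.02054 × 0.2487 = 5.108 × 10^-3 mol
n(NaOH) in each aliquot = 5.108 × 10^-3 mol (1:1 ratio)
n(NaOH) in the whole flask = 5.108 × 10^-3 × 500.0/25.00 = 0.1022 mol
mass of NaOH = 0.1022 × 40.00 = 4.087 g
% NaOH = 4.087 / 4.881 × 100 = 83.73 %

83.73 %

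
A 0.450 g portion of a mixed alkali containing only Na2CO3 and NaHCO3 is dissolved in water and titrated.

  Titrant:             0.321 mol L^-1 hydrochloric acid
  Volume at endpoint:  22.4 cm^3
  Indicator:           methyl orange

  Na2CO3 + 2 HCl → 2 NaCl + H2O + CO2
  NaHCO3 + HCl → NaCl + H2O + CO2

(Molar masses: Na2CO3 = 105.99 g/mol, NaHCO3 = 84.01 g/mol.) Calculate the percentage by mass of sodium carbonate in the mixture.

n(HCl) = 0.0224 × 0.321 = 7.19 × 10^-3 mol
Let x = n(Na2CO3), y = n(NaHCO3).
Titrant: 2x + 1y = 7.19 × 10^-3;  mass: 105.99x + 84.01y = 0.450
Solving, x = 2.48 × 10^-3 mol, y = 2.22 × 10^-3 mol
mass of Na2CO3 = 2.48 × 10^-3 × 105.99 = 0.263 g
% Na2CO3 = 0.263 / 0.450 × 100 = 58.5 %

58.5 %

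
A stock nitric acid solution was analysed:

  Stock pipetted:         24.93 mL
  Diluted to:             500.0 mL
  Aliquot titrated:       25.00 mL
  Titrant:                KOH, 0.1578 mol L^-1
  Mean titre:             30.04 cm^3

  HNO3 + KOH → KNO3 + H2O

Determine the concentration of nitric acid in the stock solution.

3.803 mol/L

n(KOH) = 0.03004 × 0.1578 = 4.740 × 10^-3 mol
n(HNO3) in the aliquot = 4.740 × 10^-3 mol (1:1 ratio)
[HNO3]_dilute = 4.740 × 10^-3 / 0.02500 = 0.1896 mol/L
Dilution factor = 500.0 / 24.93 = 20.06
[HNO3]_stock = 0.1896 × 20.06 = 3.803 mol/L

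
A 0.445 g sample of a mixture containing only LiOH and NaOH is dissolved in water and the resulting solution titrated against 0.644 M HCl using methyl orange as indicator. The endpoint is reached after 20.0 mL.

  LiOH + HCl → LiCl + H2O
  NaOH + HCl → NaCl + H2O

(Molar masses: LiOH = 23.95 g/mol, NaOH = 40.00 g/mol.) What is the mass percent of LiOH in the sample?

23.5 %

n(HCl) = 0.0200 × 0.644 = 0.0129 mol
Let x = n(LiOH), y = n(NaOH).
Titrant: 1x + 1y = 0.0129;  mass: 23.95x + 40.00y = 0.445
Solving, x = 4.37 × 10^-3 mol, y = 8.51 × 10^-3 mol
mass of LiOH = 4.37 × 10^-3 × 23.95 = 0.105 g
% LiOH = 0.105 / 0.445 × 100 = 23.5 %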